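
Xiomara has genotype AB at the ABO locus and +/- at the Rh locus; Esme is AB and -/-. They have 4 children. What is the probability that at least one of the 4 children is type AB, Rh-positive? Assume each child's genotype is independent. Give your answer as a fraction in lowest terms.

175/256

ABO cross AB × AB → 1/4 A, 1/4 B, 1/2 AB.
Rh cross +/- × -/- → 1/2 Rh+, 1/2 Rh-; so P(type AB, Rh-positive) = 1/2 × 1/2 = 1/4 per child.
P(none) = (3/4)^4 = 81/256; P(at least one) = 1 − 81/256 = 175/256.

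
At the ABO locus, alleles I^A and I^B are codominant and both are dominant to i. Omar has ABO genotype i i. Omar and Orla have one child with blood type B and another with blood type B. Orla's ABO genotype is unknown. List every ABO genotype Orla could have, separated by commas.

I^A I^B, I^B I^B, I^B i

For each candidate genotype of Orla, check whether crossing it with i i can produce every observed child phenotype.
  I^A I^A → possible child types {A} ✗
  I^A I^B → possible child types {A, B} ✓
  I^A i → possible child types {O, A} ✗
  I^B I^B → possible child types {B} ✓
  I^B i → possible child types {O, B} ✓
  i i → possible child types {O} ✗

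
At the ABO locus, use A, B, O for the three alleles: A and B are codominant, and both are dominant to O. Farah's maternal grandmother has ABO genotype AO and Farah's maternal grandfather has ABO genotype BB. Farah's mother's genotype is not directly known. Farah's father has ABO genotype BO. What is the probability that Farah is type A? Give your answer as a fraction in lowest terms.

Farah's mother's ABO genotype from AO × BB: 1/2 AB, 1/2 BO.
Crossing each possibility with the father BO and summing P(type A): 1/2·1/4 + 1/2·0 = 1/8.

1/8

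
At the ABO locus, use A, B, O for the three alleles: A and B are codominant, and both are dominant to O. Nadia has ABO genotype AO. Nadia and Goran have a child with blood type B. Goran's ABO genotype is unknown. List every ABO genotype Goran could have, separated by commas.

For each candidate genotype of Goran, check whether crossing it with AO can produce every observed child phenotype.
  AA → possible child types {A} ✗
  AB → possible child types {A, B, AB} ✓
  AO → possible child types {O, A} ✗
  BB → possible child types {B, AB} ✓
  BO → possible child types {O, A, B, AB} ✓
  OO → possible child types {O, A} ✗

AB, BB, BO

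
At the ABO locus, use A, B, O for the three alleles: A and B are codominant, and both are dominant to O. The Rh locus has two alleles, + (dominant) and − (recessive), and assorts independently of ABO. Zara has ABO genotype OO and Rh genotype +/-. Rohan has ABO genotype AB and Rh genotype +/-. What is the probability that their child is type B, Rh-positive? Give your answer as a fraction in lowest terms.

ABO cross OO × AB → offspring phenotypes: 1/2 A, 1/2 B.
Rh cross +/- × +/- → 3/4 Rh+, 1/4 Rh-.
Independent loci: P(type B, Rh-positive) = 1/2 × 3/4 = 3/8.

3/8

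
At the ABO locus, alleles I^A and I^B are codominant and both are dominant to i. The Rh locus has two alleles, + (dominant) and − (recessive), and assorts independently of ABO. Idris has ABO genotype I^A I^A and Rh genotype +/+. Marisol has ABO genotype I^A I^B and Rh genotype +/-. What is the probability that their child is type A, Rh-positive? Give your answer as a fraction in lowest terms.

1/2

ABO cross I^A I^A × I^A I^B → offspring phenotypes: 1/2 A, 1/2 AB.
Rh cross +/+ × +/- → 1 Rh+.
Independent loci: P(type A, Rh-positive) = 1/2 × 1 = 1/2.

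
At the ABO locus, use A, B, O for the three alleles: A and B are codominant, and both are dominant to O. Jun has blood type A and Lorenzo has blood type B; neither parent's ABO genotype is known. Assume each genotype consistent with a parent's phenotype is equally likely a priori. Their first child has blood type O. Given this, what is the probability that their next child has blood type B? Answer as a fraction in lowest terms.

1/4

Possible genotypes: Jun ∈ {AA, AO}; Lorenzo ∈ {BB, BO}.
Weight each parental genotype pair by prior × P(type-O child):
  AO × BO: posterior weight 1; P(next child type B) = 1/4.
Weighted sum = 1/4.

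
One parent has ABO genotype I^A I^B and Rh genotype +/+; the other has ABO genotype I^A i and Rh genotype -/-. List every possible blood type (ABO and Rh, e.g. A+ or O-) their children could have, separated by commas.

Gametes from I^A I^B × I^A i give offspring ABO genotypes I^A I^A, I^A I^B, I^A i, I^B i, i.e. phenotypes A, B, AB.
Rh cross +/+ × -/- → phenotypes Rh+.
Combining independently: A+, B+, AB+.

A+, B+, AB+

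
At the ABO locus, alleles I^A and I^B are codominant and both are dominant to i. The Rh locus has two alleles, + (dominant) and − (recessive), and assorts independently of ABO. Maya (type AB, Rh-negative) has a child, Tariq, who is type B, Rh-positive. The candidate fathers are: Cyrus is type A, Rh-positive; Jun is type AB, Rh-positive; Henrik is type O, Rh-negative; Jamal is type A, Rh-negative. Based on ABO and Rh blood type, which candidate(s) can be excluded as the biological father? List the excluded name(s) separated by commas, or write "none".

Henrik, Jamal

A candidate is excluded only if no genotype consistent with his phenotype could produce a type B, Rh-positive child with a type AB, Rh-negative mother.
Henrik (type O, Rh-): no genotype consistent with that phenotype can produce a type-B Rh+ child with a type-AB mother.
Jamal (type A, Rh-): no genotype consistent with that phenotype can produce a type-B Rh+ child with a type-AB mother.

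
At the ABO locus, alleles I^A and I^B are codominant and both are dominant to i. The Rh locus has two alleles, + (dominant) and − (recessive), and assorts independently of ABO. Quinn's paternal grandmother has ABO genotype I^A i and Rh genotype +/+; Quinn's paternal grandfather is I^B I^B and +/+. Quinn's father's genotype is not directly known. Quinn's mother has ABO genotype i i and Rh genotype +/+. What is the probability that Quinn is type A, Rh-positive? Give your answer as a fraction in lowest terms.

Quinn's father's ABO genotype from I^A i × I^B I^B: 1/2 I^A I^B, 1/2 I^B i.
Crossing each possibility with the mother i i and summing P(type A): 1/2·1/2 + 1/2·0 = 1/4.
Similarly for Rh via the father's Rh distribution: P(Rh+) = 1.
Independent loci: 1/4 × 1 = 1/4.

1/4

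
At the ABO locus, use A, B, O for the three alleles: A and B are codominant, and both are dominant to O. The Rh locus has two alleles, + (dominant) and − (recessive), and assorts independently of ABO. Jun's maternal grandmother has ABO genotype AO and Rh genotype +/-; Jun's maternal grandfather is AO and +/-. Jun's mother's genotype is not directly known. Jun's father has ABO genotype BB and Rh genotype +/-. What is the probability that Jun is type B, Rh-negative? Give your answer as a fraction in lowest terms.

Jun's mother's ABO genotype from AO × AO: 1/4 AA, 1/2 AO, 1/4 OO.
Crossing each possibility with the father BB and summing P(type B): 1/4·0 + 1/2·1/2 + 1/4·1 = 1/2.
Similarly for Rh via the mother's Rh distribution: P(Rh-) = 1/4.
Independent loci: 1/2 × 1/4 = 1/8.

1/8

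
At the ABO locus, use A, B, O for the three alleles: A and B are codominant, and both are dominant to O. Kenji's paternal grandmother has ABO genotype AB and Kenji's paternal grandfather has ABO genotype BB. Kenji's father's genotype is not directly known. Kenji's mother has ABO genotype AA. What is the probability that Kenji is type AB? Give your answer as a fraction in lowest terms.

Kenji's father's ABO genotype from AB × BB: 1/2 AB, 1/2 BB.
Crossing each possibility with the mother AA and summing P(type AB): 1/2·1/2 + 1/2·1 = 3/4.

3/4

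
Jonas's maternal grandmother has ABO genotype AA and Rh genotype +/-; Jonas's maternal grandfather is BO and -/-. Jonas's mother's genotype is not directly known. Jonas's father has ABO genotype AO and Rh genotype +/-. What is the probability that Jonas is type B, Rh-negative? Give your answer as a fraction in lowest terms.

3/64

Jonas's mother's ABO genotype from AA × BO: 1/2 AB, 1/2 AO.
Crossing each possibility with the father AO and summing P(type B): 1/2·1/4 + 1/2·0 = 1/8.
Similarly for Rh via the mother's Rh distribution: P(Rh-) = 3/8.
Independent loci: 1/8 × 3/8 = 3/64.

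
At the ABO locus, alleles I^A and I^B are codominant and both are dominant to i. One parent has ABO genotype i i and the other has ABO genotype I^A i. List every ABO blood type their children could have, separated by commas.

O, A

Gametes from i i × I^A i give offspring ABO genotypes I^A i, i i, i.e. phenotypes O, A.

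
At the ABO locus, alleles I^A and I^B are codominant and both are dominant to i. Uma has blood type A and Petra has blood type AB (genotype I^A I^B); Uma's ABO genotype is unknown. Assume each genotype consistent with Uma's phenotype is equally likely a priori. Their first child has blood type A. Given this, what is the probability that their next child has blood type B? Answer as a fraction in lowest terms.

1/8

Possible genotypes: Uma ∈ {I^A I^A, I^A i}; Petra ∈ {I^A I^B}.
Weight each parental genotype pair by prior × P(type-A child):
  I^A I^A × I^A I^B: posterior weight 1/2; P(next child type B) = 0.
  I^A i × I^A I^B: posterior weight 1/2; P(next child type B) = 1/4.
Weighted sum = 1/8.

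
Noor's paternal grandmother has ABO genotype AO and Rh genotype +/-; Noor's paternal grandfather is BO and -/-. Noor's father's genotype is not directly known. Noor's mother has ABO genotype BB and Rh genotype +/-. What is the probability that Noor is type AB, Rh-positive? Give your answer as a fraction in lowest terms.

5/32

Noor's father's ABO genotype from AO × BO: 1/4 AB, 1/4 AO, 1/4 BO, 1/4 OO.
Crossing each possibility with the mother BB and summing P(type AB): 1/4·1/2 + 1/4·1/2 + 1/4·0 + 1/4·0 = 1/4.
Similarly for Rh via the father's Rh distribution: P(Rh+) = 5/8.
Independent loci: 1/4 × 5/8 = 5/32.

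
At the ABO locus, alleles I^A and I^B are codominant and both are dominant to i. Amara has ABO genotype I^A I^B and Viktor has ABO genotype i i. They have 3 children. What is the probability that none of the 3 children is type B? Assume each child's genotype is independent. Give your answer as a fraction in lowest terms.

1/8

ABO cross I^A I^B × i i → 1/2 A, 1/2 B.
So P(type B) = 1/2 per child.
P(not type B) = 1/2 for one child; (1/2)^3 = 1/8.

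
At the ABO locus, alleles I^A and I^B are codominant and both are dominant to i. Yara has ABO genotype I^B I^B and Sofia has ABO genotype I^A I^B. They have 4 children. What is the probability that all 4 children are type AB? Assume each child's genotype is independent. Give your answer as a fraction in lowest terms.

ABO cross I^B I^B × I^A I^B → 1/2 B, 1/2 AB.
So P(type AB) = 1/2 per child.
All 4 independent: (1/2)^4 = 1/16.

1/16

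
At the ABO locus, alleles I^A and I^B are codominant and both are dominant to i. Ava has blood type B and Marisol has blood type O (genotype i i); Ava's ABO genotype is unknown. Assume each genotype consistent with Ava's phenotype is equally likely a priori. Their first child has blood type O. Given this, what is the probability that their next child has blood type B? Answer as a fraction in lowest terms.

Possible genotypes: Ava ∈ {I^B I^B, I^B i}; Marisol ∈ {i i}.
Weight each parental genotype pair by prior × P(type-O child):
  I^B i × i i: posterior weight 1; P(next child type B) = 1/2.
Weighted sum = 1/2.

1/2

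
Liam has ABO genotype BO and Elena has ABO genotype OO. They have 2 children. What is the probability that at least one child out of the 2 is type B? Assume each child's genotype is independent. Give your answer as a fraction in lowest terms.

ABO cross BO × OO → 1/2 O, 1/2 B.
So P(type B) = 1/2 per child.
P(none) = (1/2)^2 = 1/4; P(at least one) = 1 − 1/4 = 3/4.

3/4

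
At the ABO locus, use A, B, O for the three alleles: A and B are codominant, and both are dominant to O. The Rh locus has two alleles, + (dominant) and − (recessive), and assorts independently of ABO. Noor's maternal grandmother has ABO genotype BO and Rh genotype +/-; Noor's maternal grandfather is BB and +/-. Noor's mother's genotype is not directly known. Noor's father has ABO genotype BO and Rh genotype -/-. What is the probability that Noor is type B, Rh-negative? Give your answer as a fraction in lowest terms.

7/16

Noor's mother's ABO genotype from BO × BB: 1/2 BB, 1/2 BO.
Crossing each possibility with the father BO and summing P(type B): 1/2·1 + 1/2·3/4 = 7/8.
Similarly for Rh via the mother's Rh distribution: P(Rh-) = 1/2.
Independent loci: 7/8 × 1/2 = 7/16.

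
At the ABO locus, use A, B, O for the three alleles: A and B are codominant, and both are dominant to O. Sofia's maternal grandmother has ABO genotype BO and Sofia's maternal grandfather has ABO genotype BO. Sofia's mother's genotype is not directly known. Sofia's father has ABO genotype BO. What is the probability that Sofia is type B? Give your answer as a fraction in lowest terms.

3/4

Sofia's mother's ABO genotype from BO × BO: 1/4 BB, 1/2 BO, 1/4 OO.
Crossing each possibility with the father BO and summing P(type B): 1/4·1 + 1/2·3/4 + 1/4·1/2 = 3/4.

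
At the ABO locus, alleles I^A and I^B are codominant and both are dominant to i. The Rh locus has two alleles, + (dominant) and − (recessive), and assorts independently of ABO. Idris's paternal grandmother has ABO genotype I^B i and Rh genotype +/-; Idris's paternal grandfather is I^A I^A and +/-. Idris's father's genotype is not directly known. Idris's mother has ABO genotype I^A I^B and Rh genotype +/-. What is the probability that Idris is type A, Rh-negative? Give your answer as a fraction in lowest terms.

3/32

Idris's father's ABO genotype from I^B i × I^A I^A: 1/2 I^A I^B, 1/2 I^A i.
Crossing each possibility with the mother I^A I^B and summing P(type A): 1/2·1/4 + 1/2·1/2 = 3/8.
Similarly for Rh via the father's Rh distribution: P(Rh-) = 1/4.
Independent loci: 3/8 × 1/4 = 3/32.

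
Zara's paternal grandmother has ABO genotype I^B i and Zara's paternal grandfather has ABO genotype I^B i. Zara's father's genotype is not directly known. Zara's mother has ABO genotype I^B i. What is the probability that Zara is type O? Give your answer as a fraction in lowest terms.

1/4

Zara's father's ABO genotype from I^B i × I^B i: 1/4 I^B I^B, 1/2 I^B i, 1/4 i i.
Crossing each possibility with the mother I^B i and summing P(type O): 1/4·0 + 1/2·1/4 + 1/4·1/2 = 1/4.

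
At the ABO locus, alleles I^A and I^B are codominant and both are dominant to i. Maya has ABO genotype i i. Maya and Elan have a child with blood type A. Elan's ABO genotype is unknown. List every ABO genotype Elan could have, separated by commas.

I^A I^A, I^A I^B, I^A i

For each candidate genotype of Elan, check whether crossing it with i i can produce every observed child phenotype.
  I^A I^A → possible child types {A} ✓
  I^A I^B → possible child types {A, B} ✓
  I^A i → possible child types {O, A} ✓
  I^B I^B → possible child types {B} ✗
  I^B i → possible child types {O, B} ✗
  i i → possible child types {O} ✗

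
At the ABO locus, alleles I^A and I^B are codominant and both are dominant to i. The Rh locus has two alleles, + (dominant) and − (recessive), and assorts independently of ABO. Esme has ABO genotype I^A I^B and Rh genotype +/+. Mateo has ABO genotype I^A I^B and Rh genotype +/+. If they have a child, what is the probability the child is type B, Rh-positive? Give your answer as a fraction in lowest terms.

1/4

ABO cross I^A I^B × I^A I^B → offspring phenotypes: 1/4 A, 1/4 B, 1/2 AB.
Rh cross +/+ × +/+ → 1 Rh+.
Independent loci: P(type B, Rh-positive) = 1/4 × 1 = 1/4.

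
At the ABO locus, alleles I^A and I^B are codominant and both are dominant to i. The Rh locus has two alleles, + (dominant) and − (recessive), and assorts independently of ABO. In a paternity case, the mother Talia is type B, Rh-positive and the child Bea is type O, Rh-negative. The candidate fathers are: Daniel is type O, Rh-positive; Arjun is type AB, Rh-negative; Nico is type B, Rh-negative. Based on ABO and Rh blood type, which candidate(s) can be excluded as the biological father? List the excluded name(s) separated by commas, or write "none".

Arjun

A candidate is excluded only if no genotype consistent with his phenotype could produce a type O, Rh-negative child with a type B, Rh-positive mother.
Arjun (type AB, Rh-): no genotype consistent with that phenotype can produce a type-O Rh- child with a type-B mother.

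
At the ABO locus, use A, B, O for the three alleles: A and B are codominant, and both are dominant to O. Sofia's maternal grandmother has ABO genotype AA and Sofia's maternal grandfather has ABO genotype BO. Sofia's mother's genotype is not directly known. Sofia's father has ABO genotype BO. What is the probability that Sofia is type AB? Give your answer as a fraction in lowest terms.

1/4

Sofia's mother's ABO genotype from AA × BO: 1/2 AB, 1/2 AO.
Crossing each possibility with the father BO and summing P(type AB): 1/2·1/4 + 1/2·1/4 = 1/4.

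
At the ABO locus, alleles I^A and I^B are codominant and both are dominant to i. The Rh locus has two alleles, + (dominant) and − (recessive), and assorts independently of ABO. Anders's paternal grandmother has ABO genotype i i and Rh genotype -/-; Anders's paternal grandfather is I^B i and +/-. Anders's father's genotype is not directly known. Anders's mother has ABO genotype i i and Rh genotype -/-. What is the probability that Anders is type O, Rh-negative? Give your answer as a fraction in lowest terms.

9/16

Anders's father's ABO genotype from i i × I^B i: 1/2 I^B i, 1/2 i i.
Crossing each possibility with the mother i i and summing P(type O): 1/2·1/2 + 1/2·1 = 3/4.
Similarly for Rh via the father's Rh distribution: P(Rh-) = 3/4.
Independent loci: 3/4 × 3/4 = 9/16.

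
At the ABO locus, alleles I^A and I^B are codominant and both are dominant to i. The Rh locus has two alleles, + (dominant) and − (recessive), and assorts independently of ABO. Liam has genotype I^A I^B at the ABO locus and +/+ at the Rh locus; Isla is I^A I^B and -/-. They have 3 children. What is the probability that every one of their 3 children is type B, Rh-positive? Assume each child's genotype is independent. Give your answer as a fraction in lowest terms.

ABO cross I^A I^B × I^A I^B → 1/4 A, 1/4 B, 1/2 AB.
Rh cross +/+ × -/- → 1 Rh+; so P(type B, Rh-positive) = 1/4 × 1 = 1/4 per child.
All 3 independent: (1/4)^3 = 1/64.

1/64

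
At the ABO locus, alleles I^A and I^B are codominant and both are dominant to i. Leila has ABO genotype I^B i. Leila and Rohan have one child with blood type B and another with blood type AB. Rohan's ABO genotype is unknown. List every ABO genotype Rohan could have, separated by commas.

For each candidate genotype of Rohan, check whether crossing it with I^B i can produce every observed child phenotype.
  I^A I^A → possible child types {A, AB} ✗
  I^A I^B → possible child types {A, B, AB} ✓
  I^A i → possible child types {O, A, B, AB} ✓
  I^B I^B → possible child types {B} ✗
  I^B i → possible child types {O, B} ✗
  i i → possible child types {O, B} ✗

I^A I^B, I^A i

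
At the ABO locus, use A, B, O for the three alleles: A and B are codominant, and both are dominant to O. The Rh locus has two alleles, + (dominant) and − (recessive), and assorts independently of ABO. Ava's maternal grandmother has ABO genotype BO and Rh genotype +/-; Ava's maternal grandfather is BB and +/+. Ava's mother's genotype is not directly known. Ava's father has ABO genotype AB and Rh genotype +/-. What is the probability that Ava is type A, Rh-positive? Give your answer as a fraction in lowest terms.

Ava's mother's ABO genotype from BO × BB: 1/2 BB, 1/2 BO.
Crossing each possibility with the father AB and summing P(type A): 1/2·0 + 1/2·1/4 = 1/8.
Similarly for Rh via the mother's Rh distribution: P(Rh+) = 7/8.
Independent loci: 1/8 × 7/8 = 7/64.

7/64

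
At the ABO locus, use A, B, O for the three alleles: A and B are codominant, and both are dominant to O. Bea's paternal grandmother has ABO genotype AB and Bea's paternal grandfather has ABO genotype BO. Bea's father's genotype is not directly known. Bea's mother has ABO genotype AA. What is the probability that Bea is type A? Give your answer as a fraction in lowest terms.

1/2

Bea's father's ABO genotype from AB × BO: 1/4 AB, 1/4 AO, 1/4 BB, 1/4 BO.
Crossing each possibility with the mother AA and summing P(type A): 1/4·1/2 + 1/4·1 + 1/4·0 + 1/4·1/2 = 1/2.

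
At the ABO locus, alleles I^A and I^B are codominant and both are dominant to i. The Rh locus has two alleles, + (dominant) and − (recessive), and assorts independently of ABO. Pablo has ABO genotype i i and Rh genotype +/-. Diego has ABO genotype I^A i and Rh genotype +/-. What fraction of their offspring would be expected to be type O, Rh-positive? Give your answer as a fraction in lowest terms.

3/8

ABO cross i i × I^A i → offspring phenotypes: 1/2 O, 1/2 A.
Rh cross +/- × +/- → 3/4 Rh+, 1/4 Rh-.
Independent loci: P(type O, Rh-positive) = 1/2 × 3/4 = 3/8.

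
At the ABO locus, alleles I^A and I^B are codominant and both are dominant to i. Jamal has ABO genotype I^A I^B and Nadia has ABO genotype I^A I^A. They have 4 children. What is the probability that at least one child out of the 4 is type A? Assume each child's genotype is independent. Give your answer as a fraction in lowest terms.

15/16

ABO cross I^A I^B × I^A I^A → 1/2 A, 1/2 AB.
So P(type A) = 1/2 per child.
P(none) = (1/2)^4 = 1/16; P(at least one) = 1 − 1/16 = 15/16.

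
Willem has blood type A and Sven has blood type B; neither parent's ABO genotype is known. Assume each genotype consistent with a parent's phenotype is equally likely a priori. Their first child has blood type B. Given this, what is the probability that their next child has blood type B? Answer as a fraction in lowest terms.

5/12

Possible genotypes: Willem ∈ {I^A I^A, I^A i}; Sven ∈ {I^B I^B, I^B i}.
Weight each parental genotype pair by prior × P(type-B child):
  I^A i × I^B I^B: posterior weight 2/3; P(next child type B) = 1/2.
  I^A i × I^B i: posterior weight 1/3; P(next child type B) = 1/4.
Weighted sum = 5/12.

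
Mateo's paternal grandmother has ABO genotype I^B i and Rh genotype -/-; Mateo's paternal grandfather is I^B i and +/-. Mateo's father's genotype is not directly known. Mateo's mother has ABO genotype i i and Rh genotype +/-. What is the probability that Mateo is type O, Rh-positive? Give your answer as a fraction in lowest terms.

Mateo's father's ABO genotype from I^B i × I^B i: 1/4 I^B I^B, 1/2 I^B i, 1/4 i i.
Crossing each possibility with the mother i i and summing P(type O): 1/4·0 + 1/2·1/2 + 1/4·1 = 1/2.
Similarly for Rh via the father's Rh distribution: P(Rh+) = 5/8.
Independent loci: 1/2 × 5/8 = 5/16.

5/16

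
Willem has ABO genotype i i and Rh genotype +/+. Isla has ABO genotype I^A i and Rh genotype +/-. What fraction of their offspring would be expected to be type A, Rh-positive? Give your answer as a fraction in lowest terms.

1/2

ABO cross i i × I^A i → offspring phenotypes: 1/2 O, 1/2 A.
Rh cross +/+ × +/- → 1 Rh+.
Independent loci: P(type A, Rh-positive) = 1/2 × 1 = 1/2.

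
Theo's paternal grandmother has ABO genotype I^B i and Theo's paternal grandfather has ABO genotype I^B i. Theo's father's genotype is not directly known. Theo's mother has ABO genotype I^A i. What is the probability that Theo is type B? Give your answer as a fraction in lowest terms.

Theo's father's ABO genotype from I^B i × I^B i: 1/4 I^B I^B, 1/2 I^B i, 1/4 i i.
Crossing each possibility with the mother I^A i and summing P(type B): 1/4·1/2 + 1/2·1/4 + 1/4·0 = 1/4.

1/4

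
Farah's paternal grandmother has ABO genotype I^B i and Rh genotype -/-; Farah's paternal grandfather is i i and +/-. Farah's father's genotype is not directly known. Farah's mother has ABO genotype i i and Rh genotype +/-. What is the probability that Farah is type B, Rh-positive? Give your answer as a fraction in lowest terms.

5/32

Farah's father's ABO genotype from I^B i × i i: 1/2 I^B i, 1/2 i i.
Crossing each possibility with the mother i i and summing P(type B): 1/2·1/2 + 1/2·0 = 1/4.
Similarly for Rh via the father's Rh distribution: P(Rh+) = 5/8.
Independent loci: 1/4 × 5/8 = 5/32.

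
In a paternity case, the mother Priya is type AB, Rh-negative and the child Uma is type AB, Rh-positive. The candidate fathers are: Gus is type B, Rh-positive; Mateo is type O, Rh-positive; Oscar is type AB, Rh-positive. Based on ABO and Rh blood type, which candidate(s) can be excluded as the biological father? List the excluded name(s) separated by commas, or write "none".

A candidate is excluded only if no genotype consistent with his phenotype could produce a type AB, Rh-positive child with a type AB, Rh-negative mother.
Mateo (type O, Rh+): no genotype consistent with that phenotype can produce a type-AB Rh+ child with a type-AB mother.

Mateo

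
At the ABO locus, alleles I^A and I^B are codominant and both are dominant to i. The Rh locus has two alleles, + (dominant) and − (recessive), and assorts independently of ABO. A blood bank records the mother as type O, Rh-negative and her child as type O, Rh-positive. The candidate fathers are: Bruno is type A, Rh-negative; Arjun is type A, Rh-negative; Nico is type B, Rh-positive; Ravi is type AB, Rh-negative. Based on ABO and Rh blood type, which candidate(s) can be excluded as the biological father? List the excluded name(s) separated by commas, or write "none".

A candidate is excluded only if no genotype consistent with his phenotype could produce a type O, Rh-positive child with a type O, Rh-negative mother.
Bruno (type A, Rh-): no genotype consistent with that phenotype can produce a type-O Rh+ child with a type-O mother.
Arjun (type A, Rh-): no genotype consistent with that phenotype can produce a type-O Rh+ child with a type-O mother.
Ravi (type AB, Rh-): no genotype consistent with that phenotype can produce a type-O Rh+ child with a type-O mother.

Bruno, Arjun, Ravi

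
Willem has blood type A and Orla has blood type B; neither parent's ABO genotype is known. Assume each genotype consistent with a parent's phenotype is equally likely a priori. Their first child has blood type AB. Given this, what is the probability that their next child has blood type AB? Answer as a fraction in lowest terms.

Possible genotypes: Willem ∈ {I^A I^A, I^A i}; Orla ∈ {I^B I^B, I^B i}.
Weight each parental genotype pair by prior × P(type-AB child):
  I^A I^A × I^B I^B: posterior weight 4/9; P(next child type AB) = 1.
  I^A I^A × I^B i: posterior weight 2/9; P(next child type AB) = 1/2.
  I^A i × I^B I^B: posterior weight 2/9; P(next child type AB) = 1/2.
  I^A i × I^B i: posterior weight 1/9; P(next child type AB) = 1/4.
Weighted sum = 25/36.

25/36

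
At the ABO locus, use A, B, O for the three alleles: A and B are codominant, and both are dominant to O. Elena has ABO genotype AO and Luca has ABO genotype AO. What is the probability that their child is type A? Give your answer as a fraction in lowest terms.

ABO cross AO × AO → offspring phenotypes: 1/4 O, 3/4 A.
So P(type A) = 3/4.

3/4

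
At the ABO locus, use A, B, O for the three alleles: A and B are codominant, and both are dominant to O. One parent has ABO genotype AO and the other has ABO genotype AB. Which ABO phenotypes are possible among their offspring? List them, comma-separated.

A, B, AB

Gametes from AO × AB give offspring ABO genotypes AA, AB, AO, BO, i.e. phenotypes A, B, AB.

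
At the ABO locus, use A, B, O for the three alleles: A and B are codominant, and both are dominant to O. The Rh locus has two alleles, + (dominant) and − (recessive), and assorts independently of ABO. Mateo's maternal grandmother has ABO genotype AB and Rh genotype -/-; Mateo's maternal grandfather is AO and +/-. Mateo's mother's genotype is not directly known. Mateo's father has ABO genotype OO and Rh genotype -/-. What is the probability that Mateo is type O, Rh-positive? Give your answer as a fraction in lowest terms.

1/16

Mateo's mother's ABO genotype from AB × AO: 1/4 AA, 1/4 AB, 1/4 AO, 1/4 BO.
Crossing each possibility with the father OO and summing P(type O): 1/4·0 + 1/4·0 + 1/4·1/2 + 1/4·1/2 = 1/4.
Similarly for Rh via the mother's Rh distribution: P(Rh+) = 1/4.
Independent loci: 1/4 × 1/4 = 1/16.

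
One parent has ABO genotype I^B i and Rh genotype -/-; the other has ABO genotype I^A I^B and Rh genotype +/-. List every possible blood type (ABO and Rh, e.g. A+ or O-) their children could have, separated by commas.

A+, A-, B+, B-, AB+, AB-

Gametes from I^B i × I^A I^B give offspring ABO genotypes I^A I^B, I^A i, I^B I^B, I^B i, i.e. phenotypes A, B, AB.
Rh cross -/- × +/- → phenotypes Rh+, Rh-.
Combining independently: A+, A-, B+, B-, AB+, AB-.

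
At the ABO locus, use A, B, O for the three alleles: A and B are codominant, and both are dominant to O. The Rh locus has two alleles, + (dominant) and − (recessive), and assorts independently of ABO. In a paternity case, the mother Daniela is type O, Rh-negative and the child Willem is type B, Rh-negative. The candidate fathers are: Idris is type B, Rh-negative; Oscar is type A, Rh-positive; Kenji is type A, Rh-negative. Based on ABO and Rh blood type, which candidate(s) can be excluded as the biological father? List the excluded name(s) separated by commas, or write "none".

A candidate is excluded only if no genotype consistent with his phenotype could produce a type B, Rh-negative child with a type O, Rh-negative mother.
Oscar (type A, Rh+): no genotype consistent with that phenotype can produce a type-B Rh- child with a type-O mother.
Kenji (type A, Rh-): no genotype consistent with that phenotype can produce a type-B Rh- child with a type-O mother.

Oscar, Kenji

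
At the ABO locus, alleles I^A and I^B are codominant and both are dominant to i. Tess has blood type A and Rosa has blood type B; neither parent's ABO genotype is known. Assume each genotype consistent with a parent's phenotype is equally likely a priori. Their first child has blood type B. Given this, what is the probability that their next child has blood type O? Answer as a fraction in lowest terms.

Possible genotypes: Tess ∈ {I^A I^A, I^A i}; Rosa ∈ {I^B I^B, I^B i}.
Weight each parental genotype pair by prior × P(type-B child):
  I^A i × I^B I^B: posterior weight 2/3; P(next child type O) = 0.
  I^A i × I^B i: posterior weight 1/3; P(next child type O) = 1/4.
Weighted sum = 1/12.

1/12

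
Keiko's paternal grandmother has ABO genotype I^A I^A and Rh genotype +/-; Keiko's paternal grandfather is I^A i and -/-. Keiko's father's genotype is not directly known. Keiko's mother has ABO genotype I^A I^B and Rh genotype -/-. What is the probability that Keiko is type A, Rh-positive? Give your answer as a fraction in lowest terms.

Keiko's father's ABO genotype from I^A I^A × I^A i: 1/2 I^A I^A, 1/2 I^A i.
Crossing each possibility with the mother I^A I^B and summing P(type A): 1/2·1/2 + 1/2·1/2 = 1/2.
Similarly for Rh via the father's Rh distribution: P(Rh+) = 1/4.
Independent loci: 1/2 × 1/4 = 1/8.

1/8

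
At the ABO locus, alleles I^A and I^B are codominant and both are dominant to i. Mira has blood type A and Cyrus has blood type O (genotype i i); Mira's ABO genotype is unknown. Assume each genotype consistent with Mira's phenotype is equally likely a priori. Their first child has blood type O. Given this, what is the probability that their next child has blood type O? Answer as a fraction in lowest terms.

Possible genotypes: Mira ∈ {I^A I^A, I^A i}; Cyrus ∈ {i i}.
Weight each parental genotype pair by prior × P(type-O child):
  I^A i × i i: posterior weight 1; P(next child type O) = 1/2.
Weighted sum = 1/2.

1/2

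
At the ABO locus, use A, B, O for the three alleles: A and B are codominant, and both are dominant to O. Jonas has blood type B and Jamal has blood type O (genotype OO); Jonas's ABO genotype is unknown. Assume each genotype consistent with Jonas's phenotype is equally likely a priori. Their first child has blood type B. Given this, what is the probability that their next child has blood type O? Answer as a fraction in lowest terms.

1/6

Possible genotypes: Jonas ∈ {BB, BO}; Jamal ∈ {OO}.
Weight each parental genotype pair by prior × P(type-B child):
  BB × OO: posterior weight 2/3; P(next child type O) = 0.
  BO × OO: posterior weight 1/3; P(next child type O) = 1/2.
Weighted sum = 1/6.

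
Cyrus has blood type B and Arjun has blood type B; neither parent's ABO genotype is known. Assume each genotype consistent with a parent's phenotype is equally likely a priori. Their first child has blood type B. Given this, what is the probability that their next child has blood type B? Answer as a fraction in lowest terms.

19/20

Possible genotypes: Cyrus ∈ {I^B I^B, I^B i}; Arjun ∈ {I^B I^B, I^B i}.
Weight each parental genotype pair by prior × P(type-B child):
  I^B I^B × I^B I^B: posterior weight 4/15; P(next child type B) = 1.
  I^B I^B × I^B i: posterior weight 4/15; P(next child type B) = 1.
  I^B i × I^B I^B: posterior weight 4/15; P(next child type B) = 1.
  I^B i × I^B i: posterior weight 1/5; P(next child type B) = 3/4.
Weighted sum = 19/20.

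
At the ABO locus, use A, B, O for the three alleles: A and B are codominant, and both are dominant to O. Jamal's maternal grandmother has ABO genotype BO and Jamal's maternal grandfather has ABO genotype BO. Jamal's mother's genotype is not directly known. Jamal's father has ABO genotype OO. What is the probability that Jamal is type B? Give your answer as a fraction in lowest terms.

Jamal's mother's ABO genotype from BO × BO: 1/4 BB, 1/2 BO, 1/4 OO.
Crossing each possibility with the father OO and summing P(type B): 1/4·1 + 1/2·1/2 + 1/4·0 = 1/2.

1/2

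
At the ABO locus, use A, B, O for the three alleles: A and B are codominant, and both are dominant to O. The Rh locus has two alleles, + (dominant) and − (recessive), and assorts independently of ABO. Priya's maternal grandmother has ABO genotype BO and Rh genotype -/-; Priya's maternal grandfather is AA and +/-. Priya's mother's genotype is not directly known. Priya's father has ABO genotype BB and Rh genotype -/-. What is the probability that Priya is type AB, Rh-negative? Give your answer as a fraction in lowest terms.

3/8

Priya's mother's ABO genotype from BO × AA: 1/2 AB, 1/2 AO.
Crossing each possibility with the father BB and summing P(type AB): 1/2·1/2 + 1/2·1/2 = 1/2.
Similarly for Rh via the mother's Rh distribution: P(Rh-) = 3/4.
Independent loci: 1/2 × 3/4 = 3/8.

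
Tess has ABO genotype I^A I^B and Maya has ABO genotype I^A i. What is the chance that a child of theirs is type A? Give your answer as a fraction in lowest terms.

ABO cross I^A I^B × I^A i → offspring phenotypes: 1/2 A, 1/4 B, 1/4 AB.
So P(type A) = 1/2.

1/2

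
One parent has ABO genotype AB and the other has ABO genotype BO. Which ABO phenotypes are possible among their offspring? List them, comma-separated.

A, B, AB

Gametes from AB × BO give offspring ABO genotypes AB, AO, BB, BO, i.e. phenotypes A, B, AB.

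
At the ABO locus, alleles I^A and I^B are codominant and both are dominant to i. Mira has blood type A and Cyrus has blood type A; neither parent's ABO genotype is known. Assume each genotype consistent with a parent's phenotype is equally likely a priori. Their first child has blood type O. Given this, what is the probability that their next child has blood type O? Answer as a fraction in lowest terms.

Possible genotypes: Mira ∈ {I^A I^A, I^A i}; Cyrus ∈ {I^A I^A, I^A i}.
Weight each parental genotype pair by prior × P(type-O child):
  I^A i × I^A i: posterior weight 1; P(next child type O) = 1/4.
Weighted sum = 1/4.

1/4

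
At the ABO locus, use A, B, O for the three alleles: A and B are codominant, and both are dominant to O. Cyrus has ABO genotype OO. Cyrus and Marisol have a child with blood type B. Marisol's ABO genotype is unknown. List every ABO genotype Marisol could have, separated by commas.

AB, BB, BO

For each candidate genotype of Marisol, check whether crossing it with OO can produce every observed child phenotype.
  AA → possible child types {A} ✗
  AB → possible child types {A, B} ✓
  AO → possible child types {O, A} ✗
  BB → possible child types {B} ✓
  BO → possible child types {O, B} ✓
  OO → possible child types {O} ✗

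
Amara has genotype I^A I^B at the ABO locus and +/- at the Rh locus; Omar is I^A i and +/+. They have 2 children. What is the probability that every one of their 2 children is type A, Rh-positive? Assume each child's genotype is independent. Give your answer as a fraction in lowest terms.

ABO cross I^A I^B × I^A i → 1/2 A, 1/4 B, 1/4 AB.
Rh cross +/- × +/+ → 1 Rh+; so P(type A, Rh-positive) = 1/2 × 1 = 1/2 per child.
All 2 independent: (1/2)^2 = 1/4.

1/4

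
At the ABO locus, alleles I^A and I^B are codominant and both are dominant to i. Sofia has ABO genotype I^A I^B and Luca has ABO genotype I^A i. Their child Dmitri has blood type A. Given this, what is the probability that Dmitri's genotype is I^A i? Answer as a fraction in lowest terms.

Cross I^A I^B × I^A i → 1/4 I^A I^A, 1/4 I^A I^B, 1/4 I^A i, 1/4 I^B i.
Type-A genotypes among offspring: I^A I^A (1/4), I^A i (1/4); total 1/2.
P(I^A i | type A) = (1/4) / (1/2) = 1/2.

1/2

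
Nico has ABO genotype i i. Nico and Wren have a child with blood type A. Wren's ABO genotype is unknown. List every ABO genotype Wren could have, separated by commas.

For each candidate genotype of Wren, check whether crossing it with i i can produce every observed child phenotype.
  I^A I^A → possible child types {A} ✓
  I^A I^B → possible child types {A, B} ✓
  I^A i → possible child types {O, A} ✓
  I^B I^B → possible child types {B} ✗
  I^B i → possible child types {O, B} ✗
  i i → possible child types {O} ✗

I^A I^A, I^A I^B, I^A i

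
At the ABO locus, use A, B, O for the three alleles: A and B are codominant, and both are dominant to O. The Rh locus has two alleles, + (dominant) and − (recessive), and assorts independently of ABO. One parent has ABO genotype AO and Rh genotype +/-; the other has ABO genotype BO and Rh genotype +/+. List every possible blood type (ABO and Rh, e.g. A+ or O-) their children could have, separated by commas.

Gametes from AO × BO give offspring ABO genotypes AB, AO, BO, OO, i.e. phenotypes O, A, B, AB.
Rh cross +/- × +/+ → phenotypes Rh+.
Combining independently: O+, A+, B+, AB+.

O+, A+, B+, AB+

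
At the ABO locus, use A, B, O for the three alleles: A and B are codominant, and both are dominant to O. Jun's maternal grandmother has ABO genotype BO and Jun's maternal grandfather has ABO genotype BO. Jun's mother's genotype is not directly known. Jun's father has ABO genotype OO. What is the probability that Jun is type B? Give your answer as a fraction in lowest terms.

Jun's mother's ABO genotype from BO × BO: 1/4 BB, 1/2 BO, 1/4 OO.
Crossing each possibility with the father OO and summing P(type B): 1/4·1 + 1/2·1/2 + 1/4·0 = 1/2.

1/2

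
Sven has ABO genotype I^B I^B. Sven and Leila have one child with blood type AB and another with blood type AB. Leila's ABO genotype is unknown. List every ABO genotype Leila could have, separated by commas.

I^A I^A, I^A I^B, I^A i

For each candidate genotype of Leila, check whether crossing it with I^B I^B can produce every observed child phenotype.
  I^A I^A → possible child types {AB} ✓
  I^A I^B → possible child types {B, AB} ✓
  I^A i → possible child types {B, AB} ✓
  I^B I^B → possible child types {B} ✗
  I^B i → possible child types {B} ✗
  i i → possible child types {B} ✗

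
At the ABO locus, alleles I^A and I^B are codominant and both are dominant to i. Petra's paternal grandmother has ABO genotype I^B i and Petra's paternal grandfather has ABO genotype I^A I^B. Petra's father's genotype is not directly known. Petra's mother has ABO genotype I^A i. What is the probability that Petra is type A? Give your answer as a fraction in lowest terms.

3/8

Petra's father's ABO genotype from I^B i × I^A I^B: 1/4 I^A I^B, 1/4 I^A i, 1/4 I^B I^B, 1/4 I^B i.
Crossing each possibility with the mother I^A i and summing P(type A): 1/4·1/2 + 1/4·3/4 + 1/4·0 + 1/4·1/4 = 3/8.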